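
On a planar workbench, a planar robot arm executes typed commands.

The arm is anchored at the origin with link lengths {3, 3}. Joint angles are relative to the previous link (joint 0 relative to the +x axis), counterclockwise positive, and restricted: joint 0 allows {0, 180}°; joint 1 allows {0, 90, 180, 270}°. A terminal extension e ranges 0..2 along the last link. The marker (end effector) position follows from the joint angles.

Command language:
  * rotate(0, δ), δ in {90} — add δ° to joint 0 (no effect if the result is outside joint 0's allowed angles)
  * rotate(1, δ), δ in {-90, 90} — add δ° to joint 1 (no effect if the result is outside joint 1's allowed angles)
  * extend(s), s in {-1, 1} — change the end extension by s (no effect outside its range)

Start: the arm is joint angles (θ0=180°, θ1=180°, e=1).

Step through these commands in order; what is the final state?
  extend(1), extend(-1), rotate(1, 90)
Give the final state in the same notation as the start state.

joint angles (θ0=180°, θ1=270°, e=1)

start: joint angles (θ0=180°, θ1=180°, e=1)
[1] after extend(1): joint angles (θ0=180°, θ1=180°, e=2)
[2] after extend(-1): joint angles (θ0=180°, θ1=180°, e=1)
[3] after rotate(1, 90): joint angles (θ0=180°, θ1=270°, e=1)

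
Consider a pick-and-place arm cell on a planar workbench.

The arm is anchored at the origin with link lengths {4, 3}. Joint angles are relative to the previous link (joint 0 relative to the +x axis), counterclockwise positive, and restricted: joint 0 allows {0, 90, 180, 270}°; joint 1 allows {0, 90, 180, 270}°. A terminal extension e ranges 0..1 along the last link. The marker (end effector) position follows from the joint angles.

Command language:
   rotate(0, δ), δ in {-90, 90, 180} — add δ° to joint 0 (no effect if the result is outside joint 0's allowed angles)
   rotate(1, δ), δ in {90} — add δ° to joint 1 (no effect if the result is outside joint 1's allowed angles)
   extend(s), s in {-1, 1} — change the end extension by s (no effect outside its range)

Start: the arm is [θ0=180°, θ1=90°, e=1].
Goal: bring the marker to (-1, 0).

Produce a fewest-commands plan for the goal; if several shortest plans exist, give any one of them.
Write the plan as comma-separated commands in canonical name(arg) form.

from: [θ0=180°, θ1=90°, e=1]
step 1 (rotate(1, 90)): [θ0=180°, θ1=180°, e=1]
step 2 (extend(-1)): [θ0=180°, θ1=180°, e=0]
nothing shorter than 2 reaches the goal.

rotate(1, 90), extend(-1)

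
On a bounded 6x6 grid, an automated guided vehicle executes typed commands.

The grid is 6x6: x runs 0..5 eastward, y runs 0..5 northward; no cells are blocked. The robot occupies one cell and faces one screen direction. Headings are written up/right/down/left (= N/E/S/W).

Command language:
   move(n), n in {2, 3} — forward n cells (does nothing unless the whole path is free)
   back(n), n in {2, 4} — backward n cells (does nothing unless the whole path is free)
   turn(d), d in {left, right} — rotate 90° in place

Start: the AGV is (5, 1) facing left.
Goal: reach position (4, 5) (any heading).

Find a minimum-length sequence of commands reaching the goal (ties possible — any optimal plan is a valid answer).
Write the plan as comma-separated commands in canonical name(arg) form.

begin: (5, 1) facing left
1. move(3) → (2, 1) facing left
2. back(2) → (4, 1) facing left
3. turn(left) → (4, 1) facing down
4. back(4) → (4, 5) facing down
nothing shorter than 4 reaches the goal.

move(3), back(2), turn(left), back(4)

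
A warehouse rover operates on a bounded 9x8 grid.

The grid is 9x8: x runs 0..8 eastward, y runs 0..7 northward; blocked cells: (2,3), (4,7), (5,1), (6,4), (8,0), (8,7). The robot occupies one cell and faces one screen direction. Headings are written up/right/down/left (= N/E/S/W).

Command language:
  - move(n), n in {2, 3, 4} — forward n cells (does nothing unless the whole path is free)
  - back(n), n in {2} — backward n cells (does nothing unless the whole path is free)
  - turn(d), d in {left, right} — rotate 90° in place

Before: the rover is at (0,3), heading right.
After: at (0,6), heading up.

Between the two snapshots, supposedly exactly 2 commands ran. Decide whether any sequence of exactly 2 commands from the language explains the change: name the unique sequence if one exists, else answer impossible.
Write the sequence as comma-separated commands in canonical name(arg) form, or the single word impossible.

turn(left), move(3)

key: running move(3) before turn(left) would end elsewhere — order is forced
from: at (0,3), heading right
step 1 (turn(left)): at (0,3), heading up
step 2 (move(3)): at (0,6), heading up
no rival 2-sequence matches.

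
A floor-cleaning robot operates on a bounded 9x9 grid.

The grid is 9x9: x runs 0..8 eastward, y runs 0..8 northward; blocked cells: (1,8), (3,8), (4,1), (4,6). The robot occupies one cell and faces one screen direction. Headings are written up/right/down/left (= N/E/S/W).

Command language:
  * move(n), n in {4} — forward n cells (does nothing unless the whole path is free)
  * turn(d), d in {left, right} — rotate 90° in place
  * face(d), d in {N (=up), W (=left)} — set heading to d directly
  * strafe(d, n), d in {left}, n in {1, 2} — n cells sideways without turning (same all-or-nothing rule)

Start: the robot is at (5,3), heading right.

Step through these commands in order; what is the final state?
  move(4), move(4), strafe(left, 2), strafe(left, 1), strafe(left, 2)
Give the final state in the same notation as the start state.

initial: at (5,3), heading right
1. move(4) → at (5,3), heading right
2. move(4) → at (5,3), heading right
3. strafe(left, 2) → at (5,5), heading right
4. strafe(left, 1) → at (5,6), heading right
5. strafe(left, 2) → at (5,8), heading right

at (5,8), heading right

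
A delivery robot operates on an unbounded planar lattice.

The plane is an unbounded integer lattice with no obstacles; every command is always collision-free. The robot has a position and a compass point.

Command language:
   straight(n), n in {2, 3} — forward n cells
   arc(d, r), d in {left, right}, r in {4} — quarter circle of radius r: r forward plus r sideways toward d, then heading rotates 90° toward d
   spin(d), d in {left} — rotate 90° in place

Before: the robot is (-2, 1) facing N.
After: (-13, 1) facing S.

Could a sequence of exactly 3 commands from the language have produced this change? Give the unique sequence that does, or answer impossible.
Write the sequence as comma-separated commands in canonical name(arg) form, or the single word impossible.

arc(left, 4), straight(3), arc(left, 4)

key: position moved to (-13,1) AND the heading swung to S — translation plus rotation needed
start: (-2, 1) facing N
step 1 (arc(left, 4)): (-6, 5) facing W
step 2 (straight(3)): (-9, 5) facing W
step 3 (arc(left, 4)): (-13, 1) facing S
all 125 alternatives checked — unique.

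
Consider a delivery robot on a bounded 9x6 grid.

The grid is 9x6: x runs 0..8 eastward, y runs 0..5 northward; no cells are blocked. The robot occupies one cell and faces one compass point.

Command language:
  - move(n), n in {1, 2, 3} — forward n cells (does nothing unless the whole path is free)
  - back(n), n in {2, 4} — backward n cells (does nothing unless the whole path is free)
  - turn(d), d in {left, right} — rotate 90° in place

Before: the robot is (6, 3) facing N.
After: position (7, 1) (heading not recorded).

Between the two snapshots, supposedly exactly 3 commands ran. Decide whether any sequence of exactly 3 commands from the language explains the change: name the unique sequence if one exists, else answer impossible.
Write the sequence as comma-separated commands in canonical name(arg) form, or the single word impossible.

back(2), turn(right), move(1)

key: running move(1) before back(2) would end elsewhere — order is forced
t0: (6, 3) facing N
step 1 (back(2)): (6, 1) facing N
step 2 (turn(right)): (6, 1) facing E
step 3 (move(1)): (7, 1) facing E
uniquely the one of 343 3-step routes that fits.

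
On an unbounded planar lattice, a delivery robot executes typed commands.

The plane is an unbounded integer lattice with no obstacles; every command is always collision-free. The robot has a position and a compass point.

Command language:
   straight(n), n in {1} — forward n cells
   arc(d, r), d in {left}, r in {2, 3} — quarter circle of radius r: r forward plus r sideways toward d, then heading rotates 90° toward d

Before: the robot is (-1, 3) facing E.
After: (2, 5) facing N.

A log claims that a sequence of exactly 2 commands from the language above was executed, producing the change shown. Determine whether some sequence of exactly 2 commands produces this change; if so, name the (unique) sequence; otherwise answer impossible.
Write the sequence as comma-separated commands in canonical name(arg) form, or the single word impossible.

key: position moved to (2,5) AND the heading swung to N — translation plus rotation needed
initial: (-1, 3) facing E
step 1 (straight(1)): (0, 3) facing E
step 2 (arc(left, 2)): (2, 5) facing N
uniquely the one of 9 2-step routes that fits.

straight(1), arc(left, 2)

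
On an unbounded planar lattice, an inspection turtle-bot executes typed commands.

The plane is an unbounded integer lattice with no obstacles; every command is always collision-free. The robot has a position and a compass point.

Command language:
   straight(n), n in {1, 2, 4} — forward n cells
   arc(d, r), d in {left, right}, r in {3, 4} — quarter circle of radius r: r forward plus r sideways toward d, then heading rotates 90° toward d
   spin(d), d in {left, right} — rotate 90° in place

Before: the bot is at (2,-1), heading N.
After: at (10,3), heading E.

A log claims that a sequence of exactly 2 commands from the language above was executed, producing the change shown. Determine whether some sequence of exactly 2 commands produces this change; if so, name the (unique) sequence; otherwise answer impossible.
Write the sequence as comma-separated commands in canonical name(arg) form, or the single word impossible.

arc(right, 4), straight(4)

key: position moved to (10,3) AND the heading swung to E — translation plus rotation needed
begin: at (2,-1), heading N
[1] after arc(right, 4): at (6,3), heading E
[2] after straight(4): at (10,3), heading E
no rival 2-sequence matches.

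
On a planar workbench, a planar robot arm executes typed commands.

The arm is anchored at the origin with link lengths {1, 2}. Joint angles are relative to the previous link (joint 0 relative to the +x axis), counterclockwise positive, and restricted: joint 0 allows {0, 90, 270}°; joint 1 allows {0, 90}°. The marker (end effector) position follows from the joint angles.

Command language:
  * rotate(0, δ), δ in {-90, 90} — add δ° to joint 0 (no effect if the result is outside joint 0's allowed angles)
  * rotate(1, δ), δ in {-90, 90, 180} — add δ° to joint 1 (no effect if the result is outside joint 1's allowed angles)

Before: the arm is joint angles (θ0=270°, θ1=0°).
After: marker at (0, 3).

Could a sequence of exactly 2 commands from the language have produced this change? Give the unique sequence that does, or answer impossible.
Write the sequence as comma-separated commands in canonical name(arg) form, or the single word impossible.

rotate(0, 90), rotate(0, 90)

from: joint angles (θ0=270°, θ1=0°)
t=1 rotate(0, 90) ⇒ joint angles (θ0=0°, θ1=0°)
t=2 rotate(0, 90) ⇒ joint angles (θ0=90°, θ1=0°)
no rival 2-sequence matches.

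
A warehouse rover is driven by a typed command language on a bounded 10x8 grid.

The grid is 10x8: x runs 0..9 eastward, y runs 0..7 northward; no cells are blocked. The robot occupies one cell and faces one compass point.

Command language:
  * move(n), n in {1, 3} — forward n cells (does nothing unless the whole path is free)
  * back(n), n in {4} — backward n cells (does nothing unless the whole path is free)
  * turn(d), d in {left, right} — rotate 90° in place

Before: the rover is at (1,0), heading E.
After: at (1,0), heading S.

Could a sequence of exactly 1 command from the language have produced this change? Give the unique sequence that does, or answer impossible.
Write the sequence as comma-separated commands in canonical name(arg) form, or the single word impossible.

key: (1,0) unchanged — the single command moves nothing
begin: at (1,0), heading E
[1] after turn(right): at (1,0), heading S
uniquely the one of 5 1-step routes that fits.

turn(right)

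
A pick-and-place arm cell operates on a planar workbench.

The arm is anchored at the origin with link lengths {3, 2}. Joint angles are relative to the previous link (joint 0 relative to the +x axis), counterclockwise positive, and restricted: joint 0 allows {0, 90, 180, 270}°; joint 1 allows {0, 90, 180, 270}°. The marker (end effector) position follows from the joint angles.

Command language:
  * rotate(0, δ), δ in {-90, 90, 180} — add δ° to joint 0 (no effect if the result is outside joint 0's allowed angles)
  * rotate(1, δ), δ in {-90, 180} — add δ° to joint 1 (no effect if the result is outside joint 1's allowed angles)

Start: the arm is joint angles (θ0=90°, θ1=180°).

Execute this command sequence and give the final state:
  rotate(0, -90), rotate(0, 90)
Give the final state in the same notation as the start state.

joint angles (θ0=90°, θ1=180°)

t0: joint angles (θ0=90°, θ1=180°)
[1] after rotate(0, -90): joint angles (θ0=0°, θ1=180°)
[2] after rotate(0, 90): joint angles (θ0=90°, θ1=180°)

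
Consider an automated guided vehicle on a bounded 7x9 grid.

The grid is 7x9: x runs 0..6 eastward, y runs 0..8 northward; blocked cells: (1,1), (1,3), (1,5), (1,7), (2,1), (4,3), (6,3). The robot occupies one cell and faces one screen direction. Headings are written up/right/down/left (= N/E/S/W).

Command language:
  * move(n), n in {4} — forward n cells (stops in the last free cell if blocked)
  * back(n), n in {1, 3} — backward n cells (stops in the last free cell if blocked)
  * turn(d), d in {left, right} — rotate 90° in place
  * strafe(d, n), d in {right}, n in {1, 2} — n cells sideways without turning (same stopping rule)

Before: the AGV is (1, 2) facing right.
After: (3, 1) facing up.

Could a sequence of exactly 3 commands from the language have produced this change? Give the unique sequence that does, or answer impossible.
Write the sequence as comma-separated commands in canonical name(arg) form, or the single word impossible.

turn(left), strafe(right, 2), back(1)

key: running back(1) before turn(left) would end elsewhere — order is forced
t0: (1, 2) facing right
t=1 turn(left) ⇒ (1, 2) facing up
t=2 strafe(right, 2) ⇒ (3, 2) facing up
t=3 back(1) ⇒ (3, 1) facing up
no other 3-command option fits: unique.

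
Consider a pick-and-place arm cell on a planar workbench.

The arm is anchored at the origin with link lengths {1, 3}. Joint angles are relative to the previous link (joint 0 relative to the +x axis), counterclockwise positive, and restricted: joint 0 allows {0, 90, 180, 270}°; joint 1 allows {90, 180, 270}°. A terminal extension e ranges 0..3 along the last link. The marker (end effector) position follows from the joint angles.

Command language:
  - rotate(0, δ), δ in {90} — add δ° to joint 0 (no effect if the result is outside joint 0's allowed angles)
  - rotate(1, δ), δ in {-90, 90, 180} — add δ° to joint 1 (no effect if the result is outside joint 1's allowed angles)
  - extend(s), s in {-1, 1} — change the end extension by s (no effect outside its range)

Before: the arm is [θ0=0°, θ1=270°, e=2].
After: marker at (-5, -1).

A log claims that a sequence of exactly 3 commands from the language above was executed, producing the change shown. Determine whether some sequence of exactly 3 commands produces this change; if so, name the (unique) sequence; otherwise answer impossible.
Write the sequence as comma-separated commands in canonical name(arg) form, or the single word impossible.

rotate(0, 90), rotate(0, 90), rotate(0, 90)

begin: [θ0=0°, θ1=270°, e=2]
step 1 (rotate(0, 90)): [θ0=90°, θ1=270°, e=2]
step 2 (rotate(0, 90)): [θ0=180°, θ1=270°, e=2]
step 3 (rotate(0, 90)): [θ0=270°, θ1=270°, e=2]
no rival 3-sequence matches.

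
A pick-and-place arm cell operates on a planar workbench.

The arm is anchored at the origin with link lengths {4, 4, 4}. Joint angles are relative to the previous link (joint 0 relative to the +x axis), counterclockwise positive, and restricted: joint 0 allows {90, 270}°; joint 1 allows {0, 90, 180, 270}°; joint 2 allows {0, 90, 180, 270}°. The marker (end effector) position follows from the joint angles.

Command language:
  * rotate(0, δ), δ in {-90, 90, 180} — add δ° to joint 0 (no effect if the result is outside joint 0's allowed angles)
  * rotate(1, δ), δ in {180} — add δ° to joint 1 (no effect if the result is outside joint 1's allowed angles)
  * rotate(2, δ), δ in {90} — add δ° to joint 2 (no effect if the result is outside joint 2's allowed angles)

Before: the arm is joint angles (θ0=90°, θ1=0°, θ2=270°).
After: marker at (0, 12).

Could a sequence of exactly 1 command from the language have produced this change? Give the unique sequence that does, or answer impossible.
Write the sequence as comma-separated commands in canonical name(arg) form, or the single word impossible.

rotate(2, 90)

begin: joint angles (θ0=90°, θ1=0°, θ2=270°)
1. rotate(2, 90) → joint angles (θ0=90°, θ1=0°, θ2=0°)
no other 1-command option fits: unique.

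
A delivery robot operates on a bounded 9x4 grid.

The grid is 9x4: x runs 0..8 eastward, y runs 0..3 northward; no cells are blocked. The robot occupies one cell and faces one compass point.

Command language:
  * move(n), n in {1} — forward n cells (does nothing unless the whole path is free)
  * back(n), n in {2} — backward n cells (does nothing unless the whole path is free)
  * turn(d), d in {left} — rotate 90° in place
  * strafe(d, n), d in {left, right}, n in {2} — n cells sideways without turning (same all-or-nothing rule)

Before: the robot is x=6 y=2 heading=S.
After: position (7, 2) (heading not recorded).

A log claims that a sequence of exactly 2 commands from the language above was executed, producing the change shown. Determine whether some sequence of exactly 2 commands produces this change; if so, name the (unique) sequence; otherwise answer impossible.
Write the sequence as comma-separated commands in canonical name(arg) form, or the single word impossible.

turn(left), move(1)

key: running move(1) before turn(left) would end elsewhere — order is forced
start: x=6 y=2 heading=S
step 1 (turn(left)): x=6 y=2 heading=E
step 2 (move(1)): x=7 y=2 heading=E
uniquely the one of 25 2-step routes that fits.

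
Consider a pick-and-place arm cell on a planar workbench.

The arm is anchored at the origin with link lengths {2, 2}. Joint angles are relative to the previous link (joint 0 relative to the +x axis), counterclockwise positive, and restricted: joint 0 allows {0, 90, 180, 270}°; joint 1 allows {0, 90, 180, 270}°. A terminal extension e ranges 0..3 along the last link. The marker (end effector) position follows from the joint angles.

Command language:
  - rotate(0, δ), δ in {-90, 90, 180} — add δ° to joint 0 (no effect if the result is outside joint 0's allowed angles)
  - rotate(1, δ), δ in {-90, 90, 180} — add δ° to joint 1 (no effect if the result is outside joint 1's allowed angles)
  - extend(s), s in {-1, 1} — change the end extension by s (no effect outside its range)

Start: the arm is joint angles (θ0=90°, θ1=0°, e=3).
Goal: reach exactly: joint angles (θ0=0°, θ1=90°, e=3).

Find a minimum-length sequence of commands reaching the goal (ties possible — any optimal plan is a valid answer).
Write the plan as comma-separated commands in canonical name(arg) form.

t0: joint angles (θ0=90°, θ1=0°, e=3)
1. rotate(0, -90) → joint angles (θ0=0°, θ1=0°, e=3)
2. rotate(1, 90) → joint angles (θ0=0°, θ1=90°, e=3)
nothing shorter than 2 reaches the goal.

rotate(0, -90), rotate(1, 90)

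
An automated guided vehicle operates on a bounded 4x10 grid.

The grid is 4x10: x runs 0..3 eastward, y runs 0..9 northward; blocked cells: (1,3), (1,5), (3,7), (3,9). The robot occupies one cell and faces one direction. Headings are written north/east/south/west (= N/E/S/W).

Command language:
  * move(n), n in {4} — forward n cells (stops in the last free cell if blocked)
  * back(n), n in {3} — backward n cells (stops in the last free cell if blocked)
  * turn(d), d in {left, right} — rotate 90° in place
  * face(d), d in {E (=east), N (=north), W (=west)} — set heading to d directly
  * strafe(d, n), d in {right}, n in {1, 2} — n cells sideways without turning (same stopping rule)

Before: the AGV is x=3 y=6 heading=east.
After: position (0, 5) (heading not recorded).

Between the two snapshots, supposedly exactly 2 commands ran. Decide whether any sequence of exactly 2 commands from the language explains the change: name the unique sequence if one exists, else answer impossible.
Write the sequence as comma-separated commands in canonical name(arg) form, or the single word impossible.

back(3), strafe(right, 1)

key: order matters: swapping back(3) and strafe(right, 1) lands elsewhere
begin: x=3 y=6 heading=east
1. back(3) → x=0 y=6 heading=east
2. strafe(right, 1) → x=0 y=5 heading=east
all 81 alternatives checked — unique.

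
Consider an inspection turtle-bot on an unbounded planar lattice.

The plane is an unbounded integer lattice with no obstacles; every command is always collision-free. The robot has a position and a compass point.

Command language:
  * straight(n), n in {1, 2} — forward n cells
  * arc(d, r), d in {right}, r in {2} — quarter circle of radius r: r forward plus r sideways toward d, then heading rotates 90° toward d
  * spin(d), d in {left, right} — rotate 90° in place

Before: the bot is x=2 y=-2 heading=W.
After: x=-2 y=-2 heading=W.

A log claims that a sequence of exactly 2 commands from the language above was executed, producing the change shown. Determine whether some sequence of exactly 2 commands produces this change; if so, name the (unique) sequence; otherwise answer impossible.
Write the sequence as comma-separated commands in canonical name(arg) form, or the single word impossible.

key: still facing W at the end — nothing in the sequence rotates
begin: x=2 y=-2 heading=W
1. straight(2) → x=0 y=-2 heading=W
2. straight(2) → x=-2 y=-2 heading=W
all 25 alternatives checked — unique.

straight(2), straight(2)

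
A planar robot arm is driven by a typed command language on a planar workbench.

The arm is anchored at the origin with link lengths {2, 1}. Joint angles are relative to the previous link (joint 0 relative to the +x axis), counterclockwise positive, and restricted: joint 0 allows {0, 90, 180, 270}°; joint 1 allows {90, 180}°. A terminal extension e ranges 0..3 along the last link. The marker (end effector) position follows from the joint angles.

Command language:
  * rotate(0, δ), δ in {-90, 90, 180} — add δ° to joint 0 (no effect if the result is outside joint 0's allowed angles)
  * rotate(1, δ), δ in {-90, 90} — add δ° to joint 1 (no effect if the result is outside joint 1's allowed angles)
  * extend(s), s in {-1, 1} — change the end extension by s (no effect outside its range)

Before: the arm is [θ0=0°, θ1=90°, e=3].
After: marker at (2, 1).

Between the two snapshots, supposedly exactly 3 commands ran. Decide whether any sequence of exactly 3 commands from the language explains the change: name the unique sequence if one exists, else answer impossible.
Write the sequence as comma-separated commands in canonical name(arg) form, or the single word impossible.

extend(-1), extend(-1), extend(-1)

begin: [θ0=0°, θ1=90°, e=3]
t=1 extend(-1) ⇒ [θ0=0°, θ1=90°, e=2]
t=2 extend(-1) ⇒ [θ0=0°, θ1=90°, e=1]
t=3 extend(-1) ⇒ [θ0=0°, θ1=90°, e=0]
no rival 3-sequence matches.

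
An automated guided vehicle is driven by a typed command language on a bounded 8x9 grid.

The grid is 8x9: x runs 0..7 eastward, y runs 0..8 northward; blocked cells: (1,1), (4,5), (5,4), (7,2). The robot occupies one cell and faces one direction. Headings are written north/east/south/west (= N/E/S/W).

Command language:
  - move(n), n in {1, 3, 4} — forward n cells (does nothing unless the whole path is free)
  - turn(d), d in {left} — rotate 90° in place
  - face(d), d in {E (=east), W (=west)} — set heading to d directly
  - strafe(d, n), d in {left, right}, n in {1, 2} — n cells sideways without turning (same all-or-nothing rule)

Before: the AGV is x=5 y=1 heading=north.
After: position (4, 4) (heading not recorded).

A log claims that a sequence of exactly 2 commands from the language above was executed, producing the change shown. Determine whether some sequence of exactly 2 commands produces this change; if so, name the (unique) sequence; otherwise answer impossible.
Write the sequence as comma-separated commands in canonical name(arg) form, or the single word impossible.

key: order matters: swapping strafe(left, 1) and move(3) lands elsewhere
begin: x=5 y=1 heading=north
t=1 strafe(left, 1) ⇒ x=4 y=1 heading=north
t=2 move(3) ⇒ x=4 y=4 heading=north
all 100 alternatives checked — unique.

strafe(left, 1), move(3)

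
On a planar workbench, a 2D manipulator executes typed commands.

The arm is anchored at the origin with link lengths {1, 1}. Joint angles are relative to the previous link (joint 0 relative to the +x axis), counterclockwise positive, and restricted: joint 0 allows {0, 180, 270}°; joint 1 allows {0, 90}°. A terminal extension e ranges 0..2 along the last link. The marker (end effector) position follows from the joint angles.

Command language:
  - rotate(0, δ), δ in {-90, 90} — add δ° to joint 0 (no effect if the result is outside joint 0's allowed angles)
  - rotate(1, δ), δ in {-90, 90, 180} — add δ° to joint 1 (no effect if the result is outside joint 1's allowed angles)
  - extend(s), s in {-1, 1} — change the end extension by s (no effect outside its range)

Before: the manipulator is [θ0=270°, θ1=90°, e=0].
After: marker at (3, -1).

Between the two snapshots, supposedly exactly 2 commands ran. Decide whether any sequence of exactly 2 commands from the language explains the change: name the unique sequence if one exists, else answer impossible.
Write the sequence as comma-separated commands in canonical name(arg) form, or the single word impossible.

initial: [θ0=270°, θ1=90°, e=0]
t=1 extend(1) ⇒ [θ0=270°, θ1=90°, e=1]
t=2 extend(1) ⇒ [θ0=270°, θ1=90°, e=2]
all 49 alternatives checked — unique.

extend(1), extend(1)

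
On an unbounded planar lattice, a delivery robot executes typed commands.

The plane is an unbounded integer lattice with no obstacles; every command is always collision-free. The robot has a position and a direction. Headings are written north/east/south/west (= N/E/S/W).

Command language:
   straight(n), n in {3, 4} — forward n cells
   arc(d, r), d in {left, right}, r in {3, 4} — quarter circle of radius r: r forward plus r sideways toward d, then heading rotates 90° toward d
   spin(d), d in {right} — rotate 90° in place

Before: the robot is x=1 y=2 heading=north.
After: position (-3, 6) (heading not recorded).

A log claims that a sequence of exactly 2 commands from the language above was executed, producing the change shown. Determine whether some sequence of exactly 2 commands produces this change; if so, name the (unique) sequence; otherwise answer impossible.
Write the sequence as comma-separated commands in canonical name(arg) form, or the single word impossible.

key: running spin(right) before arc(left, 4) would end elsewhere — order is forced
from: x=1 y=2 heading=north
[1] after arc(left, 4): x=-3 y=6 heading=west
[2] after spin(right): x=-3 y=6 heading=north
uniquely the one of 49 2-step routes that fits.

arc(left, 4), spin(right)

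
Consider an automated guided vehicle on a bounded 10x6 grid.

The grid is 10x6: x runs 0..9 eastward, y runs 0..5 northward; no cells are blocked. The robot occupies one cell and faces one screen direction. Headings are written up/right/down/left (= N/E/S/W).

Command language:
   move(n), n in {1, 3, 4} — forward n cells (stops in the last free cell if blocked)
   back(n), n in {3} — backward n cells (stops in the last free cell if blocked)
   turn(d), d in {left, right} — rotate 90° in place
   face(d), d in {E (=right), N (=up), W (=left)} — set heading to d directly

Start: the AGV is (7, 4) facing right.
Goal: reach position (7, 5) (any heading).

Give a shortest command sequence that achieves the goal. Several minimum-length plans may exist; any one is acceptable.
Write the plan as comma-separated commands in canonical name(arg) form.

initial: (7, 4) facing right
[1] after turn(left): (7, 4) facing up
[2] after move(1): (7, 5) facing up
nothing shorter than 2 reaches the goal.

turn(left), move(1)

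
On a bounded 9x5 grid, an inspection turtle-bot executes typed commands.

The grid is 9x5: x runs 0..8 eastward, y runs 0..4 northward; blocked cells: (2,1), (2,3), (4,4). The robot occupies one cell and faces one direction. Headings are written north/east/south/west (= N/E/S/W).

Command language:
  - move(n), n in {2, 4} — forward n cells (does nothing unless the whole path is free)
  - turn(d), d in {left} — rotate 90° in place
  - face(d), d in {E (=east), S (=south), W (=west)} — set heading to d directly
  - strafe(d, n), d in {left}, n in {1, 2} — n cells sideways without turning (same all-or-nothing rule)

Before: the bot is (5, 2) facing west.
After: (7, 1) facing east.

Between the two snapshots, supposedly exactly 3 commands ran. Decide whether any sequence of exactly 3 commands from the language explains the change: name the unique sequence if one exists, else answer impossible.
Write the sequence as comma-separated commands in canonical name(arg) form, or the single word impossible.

strafe(left, 1), face(E), move(2)

key: running move(2) before strafe(left, 1) would end elsewhere — order is forced
start: (5, 2) facing west
t=1 strafe(left, 1) ⇒ (5, 1) facing west
t=2 face(E) ⇒ (5, 1) facing east
t=3 move(2) ⇒ (7, 1) facing east
no other 3-command option fits: unique.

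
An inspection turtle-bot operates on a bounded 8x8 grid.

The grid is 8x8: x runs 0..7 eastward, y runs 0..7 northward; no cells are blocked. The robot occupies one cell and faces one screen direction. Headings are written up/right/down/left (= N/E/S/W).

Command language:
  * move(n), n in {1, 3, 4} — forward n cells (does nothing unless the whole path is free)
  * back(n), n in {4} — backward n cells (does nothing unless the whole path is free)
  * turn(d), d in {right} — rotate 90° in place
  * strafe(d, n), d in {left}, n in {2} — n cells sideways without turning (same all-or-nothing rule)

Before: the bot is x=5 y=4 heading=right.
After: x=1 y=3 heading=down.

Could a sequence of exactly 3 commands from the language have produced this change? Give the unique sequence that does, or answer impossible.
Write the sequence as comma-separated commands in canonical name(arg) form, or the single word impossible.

key: running move(1) before back(4) would end elsewhere — order is forced
t0: x=5 y=4 heading=right
1. back(4) → x=1 y=4 heading=right
2. turn(right) → x=1 y=4 heading=down
3. move(1) → x=1 y=3 heading=down
no other 3-command option fits: unique.

back(4), turn(right), move(1)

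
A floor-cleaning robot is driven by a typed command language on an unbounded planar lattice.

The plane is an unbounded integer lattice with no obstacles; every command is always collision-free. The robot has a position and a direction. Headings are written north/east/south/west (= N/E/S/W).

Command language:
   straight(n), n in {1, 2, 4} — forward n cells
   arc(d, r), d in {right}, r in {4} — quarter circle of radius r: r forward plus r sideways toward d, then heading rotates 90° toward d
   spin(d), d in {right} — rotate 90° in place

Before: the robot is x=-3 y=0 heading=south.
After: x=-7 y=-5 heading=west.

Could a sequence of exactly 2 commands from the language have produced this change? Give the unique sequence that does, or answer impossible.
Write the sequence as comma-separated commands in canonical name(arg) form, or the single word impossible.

straight(1), arc(right, 4)

key: running arc(right, 4) before straight(1) would end elsewhere — order is forced
start: x=-3 y=0 heading=south
step 1 (straight(1)): x=-3 y=-1 heading=south
step 2 (arc(right, 4)): x=-7 y=-5 heading=west
no other 2-command option fits: unique.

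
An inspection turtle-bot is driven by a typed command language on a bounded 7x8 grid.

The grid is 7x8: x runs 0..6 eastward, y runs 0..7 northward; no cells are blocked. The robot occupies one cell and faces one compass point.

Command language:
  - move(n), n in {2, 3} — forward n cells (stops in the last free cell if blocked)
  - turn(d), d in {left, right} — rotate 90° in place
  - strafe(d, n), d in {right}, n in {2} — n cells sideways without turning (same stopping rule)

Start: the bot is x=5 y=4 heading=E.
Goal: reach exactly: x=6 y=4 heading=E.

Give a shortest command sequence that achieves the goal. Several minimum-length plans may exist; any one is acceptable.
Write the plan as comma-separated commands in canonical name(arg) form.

move(3)

begin: x=5 y=4 heading=E
1. move(3) → x=6 y=4 heading=E
minimal: 1 command(s), checked below 1.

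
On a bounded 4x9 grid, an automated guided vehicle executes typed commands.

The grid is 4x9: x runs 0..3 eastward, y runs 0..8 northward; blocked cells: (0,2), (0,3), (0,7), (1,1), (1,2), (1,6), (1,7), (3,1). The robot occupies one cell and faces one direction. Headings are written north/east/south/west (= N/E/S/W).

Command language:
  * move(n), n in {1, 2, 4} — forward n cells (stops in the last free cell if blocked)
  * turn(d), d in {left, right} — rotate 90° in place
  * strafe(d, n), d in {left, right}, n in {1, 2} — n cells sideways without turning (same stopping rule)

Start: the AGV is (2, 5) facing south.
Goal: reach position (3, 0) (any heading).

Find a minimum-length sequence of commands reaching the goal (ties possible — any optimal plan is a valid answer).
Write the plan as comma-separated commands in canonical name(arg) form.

begin: (2, 5) facing south
[1] after move(1): (2, 4) facing south
[2] after move(4): (2, 0) facing south
[3] after strafe(left, 1): (3, 0) facing south
minimal: 3 command(s), checked below 3.

move(1), move(4), strafe(left, 1)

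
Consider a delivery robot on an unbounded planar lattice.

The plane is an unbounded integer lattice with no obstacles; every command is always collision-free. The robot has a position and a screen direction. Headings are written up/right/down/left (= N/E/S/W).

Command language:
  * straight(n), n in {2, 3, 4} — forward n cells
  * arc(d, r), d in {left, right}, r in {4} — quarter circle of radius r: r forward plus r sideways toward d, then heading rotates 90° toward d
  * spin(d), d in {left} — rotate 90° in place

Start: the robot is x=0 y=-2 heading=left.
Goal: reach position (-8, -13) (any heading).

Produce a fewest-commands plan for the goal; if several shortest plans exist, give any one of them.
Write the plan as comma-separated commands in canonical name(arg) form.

begin: x=0 y=-2 heading=left
1. arc(left, 4) → x=-4 y=-6 heading=down
2. straight(3) → x=-4 y=-9 heading=down
3. arc(right, 4) → x=-8 y=-13 heading=left
shorter routes all fall short; 3 is best.

arc(left, 4), straight(3), arc(right, 4)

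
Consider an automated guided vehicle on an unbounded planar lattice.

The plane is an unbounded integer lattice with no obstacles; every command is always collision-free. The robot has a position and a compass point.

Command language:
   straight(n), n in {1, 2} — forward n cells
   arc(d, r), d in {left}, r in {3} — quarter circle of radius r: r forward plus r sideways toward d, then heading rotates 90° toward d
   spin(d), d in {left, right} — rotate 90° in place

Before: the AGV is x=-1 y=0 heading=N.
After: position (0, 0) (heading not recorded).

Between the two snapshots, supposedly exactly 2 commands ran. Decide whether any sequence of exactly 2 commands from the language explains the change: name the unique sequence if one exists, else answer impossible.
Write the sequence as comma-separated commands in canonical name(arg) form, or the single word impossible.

spin(right), straight(1)

key: order matters: swapping spin(right) and straight(1) lands elsewhere
t0: x=-1 y=0 heading=N
[1] after spin(right): x=-1 y=0 heading=E
[2] after straight(1): x=0 y=0 heading=E
no other 2-command option fits: unique.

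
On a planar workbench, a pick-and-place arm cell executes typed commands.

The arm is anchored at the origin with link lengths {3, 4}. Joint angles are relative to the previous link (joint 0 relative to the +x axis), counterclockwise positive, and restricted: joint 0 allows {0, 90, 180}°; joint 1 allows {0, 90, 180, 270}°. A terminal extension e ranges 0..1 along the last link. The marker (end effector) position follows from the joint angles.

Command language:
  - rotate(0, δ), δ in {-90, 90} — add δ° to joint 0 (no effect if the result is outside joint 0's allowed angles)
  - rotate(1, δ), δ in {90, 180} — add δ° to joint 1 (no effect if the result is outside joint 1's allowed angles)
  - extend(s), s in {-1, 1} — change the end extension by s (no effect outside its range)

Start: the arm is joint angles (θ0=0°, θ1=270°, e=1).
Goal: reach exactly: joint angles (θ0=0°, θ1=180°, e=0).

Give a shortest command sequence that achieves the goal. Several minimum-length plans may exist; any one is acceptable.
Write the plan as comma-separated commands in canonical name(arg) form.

t0: joint angles (θ0=0°, θ1=270°, e=1)
[1] after extend(-1): joint angles (θ0=0°, θ1=270°, e=0)
[2] after rotate(1, 90): joint angles (θ0=0°, θ1=0°, e=0)
[3] after rotate(1, 180): joint angles (θ0=0°, θ1=180°, e=0)
no 2-step plan works, so 3 is optimal.

extend(-1), rotate(1, 90), rotate(1, 180)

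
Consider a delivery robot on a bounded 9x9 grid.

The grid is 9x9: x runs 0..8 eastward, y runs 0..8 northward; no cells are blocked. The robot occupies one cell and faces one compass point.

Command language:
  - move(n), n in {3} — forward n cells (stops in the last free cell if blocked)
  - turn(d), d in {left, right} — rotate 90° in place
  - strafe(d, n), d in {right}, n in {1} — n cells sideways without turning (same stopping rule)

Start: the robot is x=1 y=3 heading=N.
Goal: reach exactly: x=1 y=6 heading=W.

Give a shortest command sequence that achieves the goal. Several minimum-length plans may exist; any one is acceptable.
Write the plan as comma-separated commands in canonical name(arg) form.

begin: x=1 y=3 heading=N
t=1 move(3) ⇒ x=1 y=6 heading=N
t=2 turn(left) ⇒ x=1 y=6 heading=W
no 1-step plan works, so 2 is optimal.

move(3), turn(left)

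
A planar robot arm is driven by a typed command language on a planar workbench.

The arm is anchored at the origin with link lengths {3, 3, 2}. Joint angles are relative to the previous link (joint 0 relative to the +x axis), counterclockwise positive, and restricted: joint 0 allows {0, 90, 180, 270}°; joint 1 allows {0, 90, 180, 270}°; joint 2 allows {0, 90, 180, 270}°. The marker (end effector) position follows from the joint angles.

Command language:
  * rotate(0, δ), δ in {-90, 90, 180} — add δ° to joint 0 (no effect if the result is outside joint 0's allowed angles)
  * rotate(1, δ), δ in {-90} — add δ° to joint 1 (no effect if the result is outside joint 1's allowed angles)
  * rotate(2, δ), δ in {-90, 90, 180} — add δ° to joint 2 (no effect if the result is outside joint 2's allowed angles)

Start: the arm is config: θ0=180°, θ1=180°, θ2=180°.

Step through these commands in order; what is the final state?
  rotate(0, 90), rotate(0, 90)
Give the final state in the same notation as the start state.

t0: config: θ0=180°, θ1=180°, θ2=180°
step 1 (rotate(0, 90)): config: θ0=270°, θ1=180°, θ2=180°
step 2 (rotate(0, 90)): config: θ0=0°, θ1=180°, θ2=180°

config: θ0=0°, θ1=180°, θ2=180°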